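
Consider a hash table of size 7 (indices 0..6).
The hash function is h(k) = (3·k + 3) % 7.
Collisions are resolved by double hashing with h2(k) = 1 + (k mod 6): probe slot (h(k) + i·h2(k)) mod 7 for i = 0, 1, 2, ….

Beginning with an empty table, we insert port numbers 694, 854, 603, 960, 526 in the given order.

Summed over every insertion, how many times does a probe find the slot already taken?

5

Insert 694: h=6, slot 6 empty -> index 6.
Insert 854: h=3, slot 3 empty -> index 3.
Insert 603: h=6, h2=4, slots 6,3 occupied -> index 0.
Insert 960: h=6, h2=1, slots 6,0 occupied -> index 1.
Insert 526: h=6, h2=5, slot 6 occupied -> index 4.
Table: [603, 960, ., 854, 526, ., 694]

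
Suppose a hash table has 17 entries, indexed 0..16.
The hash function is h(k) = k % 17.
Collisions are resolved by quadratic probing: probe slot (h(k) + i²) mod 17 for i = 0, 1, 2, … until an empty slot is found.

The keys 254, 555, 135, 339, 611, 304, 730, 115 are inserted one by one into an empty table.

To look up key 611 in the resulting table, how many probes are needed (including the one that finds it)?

Insert 254: h=16, slot 16 empty => index 16.
Insert 555: h=11, slot 11 empty => index 11.
Insert 135: h=16, slot 16 occupied => index 0.
Insert 339: h=16, slots 16,0 occupied => index 3.
Insert 611: h=16, slots 16,0,3 occupied => index 8.
Insert 304: h=15, slot 15 empty => index 15.
Insert 730: h=16, slots 16,0,3,8,15 occupied => index 7.
Insert 115: h=13, slot 13 empty => index 13.
Table: [135, -, -, 339, -, -, -, 730, 611, -, -, 555, -, 115, -, 304, 254]
Lookup 611: h=16, probe 16,0,3,8 → found at 8.

4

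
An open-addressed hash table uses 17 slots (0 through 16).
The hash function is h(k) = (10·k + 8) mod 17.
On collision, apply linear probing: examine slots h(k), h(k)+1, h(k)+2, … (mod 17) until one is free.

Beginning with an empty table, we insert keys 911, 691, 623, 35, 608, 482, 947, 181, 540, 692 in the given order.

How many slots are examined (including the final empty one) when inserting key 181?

6

911: h=6 => slot 6
691: h=16 => slot 16
623: h=16, probe 16,0 => slot 0
35: h=1 => slot 1
608: h=2 => slot 2
482: h=0, probe 0,1,2,3 => slot 3
947: h=9 => slot 9
181: h=16, probe 16,0,1,2,3,4 => slot 4
540: h=2, probe 2,3,4,5 => slot 5
692: h=9, probe 9,10 => slot 10
Table: [623, 35, 608, 482, 181, 540, 911, -, -, 947, 692, -, -, -, -, -, 691]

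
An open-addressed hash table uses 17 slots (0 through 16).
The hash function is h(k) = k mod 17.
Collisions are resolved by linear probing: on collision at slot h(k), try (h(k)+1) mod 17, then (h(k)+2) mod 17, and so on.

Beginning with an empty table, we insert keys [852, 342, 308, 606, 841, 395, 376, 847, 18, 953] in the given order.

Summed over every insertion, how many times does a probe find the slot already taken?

852: h=2 -> slot 2
342: h=2, probe 2,3 -> slot 3
308: h=2, probe 2,3,4 -> slot 4
606: h=11 -> slot 11
841: h=8 -> slot 8
395: h=4, probe 4,5 -> slot 5
376: h=2, probe 2,3,4,5,6 -> slot 6
847: h=14 -> slot 14
18: h=1 -> slot 1
953: h=1, probe 1,2,3,4,5,6,7 -> slot 7
Table: [., 18, 852, 342, 308, 395, 376, 953, 841, ., ., 606, ., ., 847, ., .]

14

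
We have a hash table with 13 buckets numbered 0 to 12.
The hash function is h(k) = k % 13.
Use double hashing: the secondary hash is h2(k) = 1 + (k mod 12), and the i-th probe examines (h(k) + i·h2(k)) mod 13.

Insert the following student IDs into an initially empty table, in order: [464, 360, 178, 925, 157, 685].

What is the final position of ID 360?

10

464 hashes to 9; slot 9 is free => place at 9.
360 hashes to 9, h2=1; 9 taken => place at 10.
178 hashes to 9, h2=11; 9 taken => place at 7.
925 hashes to 2; slot 2 is free => place at 2.
157 hashes to 1; slot 1 is free => place at 1.
685 hashes to 9, h2=2; 9 taken => place at 11.
Table: [., 157, 925, ., ., ., ., 178, ., 464, 360, 685, .]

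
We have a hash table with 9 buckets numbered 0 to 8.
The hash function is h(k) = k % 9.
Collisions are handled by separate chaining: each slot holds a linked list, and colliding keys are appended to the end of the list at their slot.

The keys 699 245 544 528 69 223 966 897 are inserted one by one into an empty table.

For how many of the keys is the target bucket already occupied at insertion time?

Insert 699: h=6, bucket 6 empty → new chain.
Insert 245: h=2, bucket 2 empty → new chain.
Insert 544: h=4, bucket 4 empty → new chain.
Insert 528: h=6, bucket 6 nonempty → append to chain.
Insert 69: h=6, bucket 6 nonempty → append to chain.
Insert 223: h=7, bucket 7 empty → new chain.
Insert 966: h=3, bucket 3 empty → new chain.
Insert 897: h=6, bucket 6 nonempty → append to chain.
Final buckets:
0: -
1: -
2: 245
3: 966
4: 544
5: -
6: 699 -> 528 -> 69 -> 897
7: 223
8: -

3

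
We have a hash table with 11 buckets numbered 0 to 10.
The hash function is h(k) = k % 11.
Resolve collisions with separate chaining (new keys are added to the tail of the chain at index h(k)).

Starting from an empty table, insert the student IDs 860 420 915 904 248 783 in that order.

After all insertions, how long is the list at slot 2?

5

Insert 860: h=2, bucket 2 empty -> new chain.
Insert 420: h=2, bucket 2 nonempty -> append to chain.
Insert 915: h=2, bucket 2 nonempty -> append to chain.
Insert 904: h=2, bucket 2 nonempty -> append to chain.
Insert 248: h=6, bucket 6 empty -> new chain.
Insert 783: h=2, bucket 2 nonempty -> append to chain.
Final buckets:
0: _
1: _
2: 860 -> 420 -> 915 -> 904 -> 783
3: _
4: _
5: _
6: 248
7: _
8: _
9: _
10: _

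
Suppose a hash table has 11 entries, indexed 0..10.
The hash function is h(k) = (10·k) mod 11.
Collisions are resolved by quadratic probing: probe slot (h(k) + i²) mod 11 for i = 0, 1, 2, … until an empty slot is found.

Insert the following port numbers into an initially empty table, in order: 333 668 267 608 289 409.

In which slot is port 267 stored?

Insert 333: h=8, slot 8 empty → index 8.
Insert 668: h=3, slot 3 empty → index 3.
Insert 267: h=8, slot 8 occupied → index 9.
Insert 608: h=8, slots 8,9 occupied → index 1.
Insert 289: h=8, slots 8,9,1 occupied → index 6.
Insert 409: h=9, slot 9 occupied → index 10.
Table: [., 608, ., 668, ., ., 289, ., 333, 267, 409]

9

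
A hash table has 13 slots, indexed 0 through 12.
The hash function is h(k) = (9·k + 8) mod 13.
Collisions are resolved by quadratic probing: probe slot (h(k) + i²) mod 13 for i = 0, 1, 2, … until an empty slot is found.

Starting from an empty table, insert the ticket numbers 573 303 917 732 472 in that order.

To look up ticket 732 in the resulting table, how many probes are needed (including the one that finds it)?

3

573: h=4 -> slot 4
303: h=5 -> slot 5
917: h=6 -> slot 6
732: h=5, probe 5,6,9 -> slot 9
472: h=5, probe 5,6,9,1 -> slot 1
Table: [—, 472, —, —, 573, 303, 917, —, —, 732, —, —, —]
Lookup 732: h=5, probe 5,6,9 → found at 9.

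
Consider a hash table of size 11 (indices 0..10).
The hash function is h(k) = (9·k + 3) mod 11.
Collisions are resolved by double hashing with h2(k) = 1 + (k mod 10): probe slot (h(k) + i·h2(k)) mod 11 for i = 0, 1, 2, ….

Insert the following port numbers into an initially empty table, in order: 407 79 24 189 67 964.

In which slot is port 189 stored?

9

407 hashes to 3; slot 3 is free → place at 3.
79 hashes to 10; slot 10 is free → place at 10.
24 hashes to 10, h2=5; 10 taken → place at 4.
189 hashes to 10, h2=10; 10 taken → place at 9.
67 hashes to 1; slot 1 is free → place at 1.
964 hashes to 0; slot 0 is free → place at 0.
Table: [964, 67, ∅, 407, 24, ∅, ∅, ∅, ∅, 189, 79]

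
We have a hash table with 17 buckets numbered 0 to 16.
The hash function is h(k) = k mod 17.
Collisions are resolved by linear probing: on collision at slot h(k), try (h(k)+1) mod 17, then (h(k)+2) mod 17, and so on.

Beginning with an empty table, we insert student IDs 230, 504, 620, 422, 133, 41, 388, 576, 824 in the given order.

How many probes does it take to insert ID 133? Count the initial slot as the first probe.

Insert 230: h=9, slot 9 empty => index 9.
Insert 504: h=11, slot 11 empty => index 11.
Insert 620: h=8, slot 8 empty => index 8.
Insert 422: h=14, slot 14 empty => index 14.
Insert 133: h=14, slot 14 occupied => index 15.
Insert 41: h=7, slot 7 empty => index 7.
Insert 388: h=14, slots 14,15 occupied => index 16.
Insert 576: h=15, slots 15,16 occupied => index 0.
Insert 824: h=8, slots 8,9 occupied => index 10.
Table: [576, _, _, _, _, _, _, 41, 620, 230, 824, 504, _, _, 422, 133, 388]

2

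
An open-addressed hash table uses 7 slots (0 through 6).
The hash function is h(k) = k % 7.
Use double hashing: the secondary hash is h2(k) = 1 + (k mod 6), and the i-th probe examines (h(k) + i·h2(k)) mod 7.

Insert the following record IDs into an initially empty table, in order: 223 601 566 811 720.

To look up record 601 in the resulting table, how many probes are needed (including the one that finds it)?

2

223: h=6 => slot 6
601: h=6, h2=2, probe 6,1 => slot 1
566: h=6, h2=3, probe 6,2 => slot 2
811: h=6, h2=2, probe 6,1,3 => slot 3
720: h=6, h2=1, probe 6,0 => slot 0
Table: [720, 601, 566, 811, _, _, 223]
Lookup 601: h=6, h2=2, probe 6,1 → found at 1.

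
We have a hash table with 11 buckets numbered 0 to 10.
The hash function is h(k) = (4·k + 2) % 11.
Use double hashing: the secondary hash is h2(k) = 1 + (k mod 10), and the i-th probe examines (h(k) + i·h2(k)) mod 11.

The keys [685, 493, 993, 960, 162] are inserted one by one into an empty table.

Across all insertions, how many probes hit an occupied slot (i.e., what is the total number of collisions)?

2

685: h=3 => slot 3
493: h=5 => slot 5
993: h=3, h2=4, probe 3,7 => slot 7
960: h=3, h2=1, probe 3,4 => slot 4
162: h=1 => slot 1
Table: [∅, 162, ∅, 685, 960, 493, ∅, 993, ∅, ∅, ∅]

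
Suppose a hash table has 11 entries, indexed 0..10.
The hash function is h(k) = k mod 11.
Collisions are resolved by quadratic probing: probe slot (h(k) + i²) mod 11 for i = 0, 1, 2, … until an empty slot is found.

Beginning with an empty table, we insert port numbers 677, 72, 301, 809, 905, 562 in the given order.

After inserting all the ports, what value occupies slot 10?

Insert 677: h=6, slot 6 empty → index 6.
Insert 72: h=6, slot 6 occupied → index 7.
Insert 301: h=4, slot 4 empty → index 4.
Insert 809: h=6, slots 6,7 occupied → index 10.
Insert 905: h=3, slot 3 empty → index 3.
Insert 562: h=1, slot 1 empty → index 1.
Table: [∅, 562, ∅, 905, 301, ∅, 677, 72, ∅, ∅, 809]

809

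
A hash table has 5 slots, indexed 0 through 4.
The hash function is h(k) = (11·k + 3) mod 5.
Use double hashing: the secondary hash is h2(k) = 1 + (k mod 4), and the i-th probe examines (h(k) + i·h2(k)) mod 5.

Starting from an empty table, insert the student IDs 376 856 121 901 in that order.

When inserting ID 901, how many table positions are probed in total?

Insert 376: h=4, slot 4 empty -> index 4.
Insert 856: h=4, h2=1, slot 4 occupied -> index 0.
Insert 121: h=4, h2=2, slot 4 occupied -> index 1.
Insert 901: h=4, h2=2, slots 4,1 occupied -> index 3.
Table: [856, 121, —, 901, 376]

3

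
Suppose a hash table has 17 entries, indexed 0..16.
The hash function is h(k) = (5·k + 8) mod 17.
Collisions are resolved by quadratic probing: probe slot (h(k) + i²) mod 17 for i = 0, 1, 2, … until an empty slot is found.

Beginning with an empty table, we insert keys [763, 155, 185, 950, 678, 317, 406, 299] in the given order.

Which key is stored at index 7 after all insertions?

763 hashes to 15; slot 15 is free => place at 15.
155 hashes to 1; slot 1 is free => place at 1.
185 hashes to 15; 15 taken => place at 16.
950 hashes to 15; 15,16 taken => place at 2.
678 hashes to 15; 15,16,2 taken => place at 7.
317 hashes to 12; slot 12 is free => place at 12.
406 hashes to 15; 15,16,2,7 taken => place at 14.
299 hashes to 7; 7 taken => place at 8.
Table: [—, 155, 950, —, —, —, —, 678, 299, —, —, —, 317, —, 406, 763, 185]

678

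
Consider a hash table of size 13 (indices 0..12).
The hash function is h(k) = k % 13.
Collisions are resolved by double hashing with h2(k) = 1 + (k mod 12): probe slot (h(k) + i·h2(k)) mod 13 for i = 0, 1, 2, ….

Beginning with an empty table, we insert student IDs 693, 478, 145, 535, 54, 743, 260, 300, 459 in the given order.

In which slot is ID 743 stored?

693 hashes to 4; slot 4 is free => place at 4.
478 hashes to 10; slot 10 is free => place at 10.
145 hashes to 2; slot 2 is free => place at 2.
535 hashes to 2, h2=8; 2,10 taken => place at 5.
54 hashes to 2, h2=7; 2 taken => place at 9.
743 hashes to 2, h2=12; 2 taken => place at 1.
260 hashes to 0; slot 0 is free => place at 0.
300 hashes to 1, h2=1; 1,2 taken => place at 3.
459 hashes to 4, h2=4; 4 taken => place at 8.
Table: [260, 743, 145, 300, 693, 535, —, —, 459, 54, 478, —, —]

1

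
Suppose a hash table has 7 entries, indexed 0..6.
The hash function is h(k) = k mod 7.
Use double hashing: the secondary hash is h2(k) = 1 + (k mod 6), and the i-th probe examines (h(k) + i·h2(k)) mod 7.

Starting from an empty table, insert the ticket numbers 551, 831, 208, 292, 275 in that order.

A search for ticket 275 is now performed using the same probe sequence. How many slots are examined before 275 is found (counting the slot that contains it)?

551: h=5 → slot 5
831: h=5, h2=4, probe 5,2 → slot 2
208: h=5, h2=5, probe 5,3 → slot 3
292: h=5, h2=5, probe 5,3,1 → slot 1
275: h=2, h2=6, probe 2,1,0 → slot 0
Table: [275, 292, 831, 208, ., 551, .]
Lookup 275: h=2, h2=6, probe 2,1,0 → found at 0.

3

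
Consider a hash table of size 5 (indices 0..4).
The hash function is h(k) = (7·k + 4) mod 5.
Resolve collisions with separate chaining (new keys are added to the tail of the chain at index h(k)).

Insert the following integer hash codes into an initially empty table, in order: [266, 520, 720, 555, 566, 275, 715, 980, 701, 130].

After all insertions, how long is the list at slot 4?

7

Insert 266: h=1, bucket 1 empty → new chain.
Insert 520: h=4, bucket 4 empty → new chain.
Insert 720: h=4, bucket 4 nonempty → append to chain.
Insert 555: h=4, bucket 4 nonempty → append to chain.
Insert 566: h=1, bucket 1 nonempty → append to chain.
Insert 275: h=4, bucket 4 nonempty → append to chain.
Insert 715: h=4, bucket 4 nonempty → append to chain.
Insert 980: h=4, bucket 4 nonempty → append to chain.
Insert 701: h=1, bucket 1 nonempty → append to chain.
Insert 130: h=4, bucket 4 nonempty → append to chain.
Final buckets:
0: -
1: 266 -> 566 -> 701
2: -
3: -
4: 520 -> 720 -> 555 -> 275 -> 715 -> 980 -> 130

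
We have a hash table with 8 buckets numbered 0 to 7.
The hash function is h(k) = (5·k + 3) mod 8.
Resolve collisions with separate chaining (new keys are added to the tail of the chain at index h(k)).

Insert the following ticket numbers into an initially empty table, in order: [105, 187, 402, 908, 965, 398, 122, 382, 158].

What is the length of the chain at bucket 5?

2

105 -> bucket 0
187 -> bucket 2
402 -> bucket 5
908 -> bucket 7
965 -> bucket 4
398 -> bucket 1
122 -> bucket 5 (collision)
382 -> bucket 1 (collision)
158 -> bucket 1 (collision)
Final buckets:
0: 105
1: 398 -> 382 -> 158
2: 187
3: —
4: 965
5: 402 -> 122
6: —
7: 908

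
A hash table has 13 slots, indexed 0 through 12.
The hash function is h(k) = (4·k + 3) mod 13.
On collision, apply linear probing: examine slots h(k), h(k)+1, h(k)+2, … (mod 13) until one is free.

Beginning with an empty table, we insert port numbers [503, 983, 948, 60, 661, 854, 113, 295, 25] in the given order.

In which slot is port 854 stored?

503 hashes to 0; slot 0 is free → place at 0.
983 hashes to 9; slot 9 is free → place at 9.
948 hashes to 12; slot 12 is free → place at 12.
60 hashes to 9; 9 taken → place at 10.
661 hashes to 8; slot 8 is free → place at 8.
854 hashes to 0; 0 taken → place at 1.
113 hashes to 0; 0,1 taken → place at 2.
295 hashes to 0; 0,1,2 taken → place at 3.
25 hashes to 12; 12,0,1,2,3 taken → place at 4.
Table: [503, 854, 113, 295, 25, -, -, -, 661, 983, 60, -, 948]

1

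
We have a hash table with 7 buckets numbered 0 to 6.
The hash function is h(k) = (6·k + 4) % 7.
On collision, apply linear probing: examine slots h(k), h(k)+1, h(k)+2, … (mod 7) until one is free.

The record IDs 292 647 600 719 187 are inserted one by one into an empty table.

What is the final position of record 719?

2

292: h=6 → slot 6
647: h=1 → slot 1
600: h=6, probe 6,0 → slot 0
719: h=6, probe 6,0,1,2 → slot 2
187: h=6, probe 6,0,1,2,3 → slot 3
Table: [600, 647, 719, 187, ., ., 292]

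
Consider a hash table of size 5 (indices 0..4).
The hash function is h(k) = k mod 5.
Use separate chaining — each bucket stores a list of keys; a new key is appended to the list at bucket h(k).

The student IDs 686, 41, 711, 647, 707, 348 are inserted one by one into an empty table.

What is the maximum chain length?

3

686 -> bucket 1
41 -> bucket 1 (collision)
711 -> bucket 1 (collision)
647 -> bucket 2
707 -> bucket 2 (collision)
348 -> bucket 3
Final buckets:
0: -
1: 686 -> 41 -> 711
2: 647 -> 707
3: 348
4: -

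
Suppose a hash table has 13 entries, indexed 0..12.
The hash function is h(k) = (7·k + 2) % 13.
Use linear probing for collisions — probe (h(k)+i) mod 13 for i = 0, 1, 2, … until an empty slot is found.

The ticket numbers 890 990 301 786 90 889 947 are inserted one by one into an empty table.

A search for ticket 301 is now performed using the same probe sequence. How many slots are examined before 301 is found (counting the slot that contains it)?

2

890: h=5 -> slot 5
990: h=3 -> slot 3
301: h=3, probe 3,4 -> slot 4
786: h=5, probe 5,6 -> slot 6
90: h=8 -> slot 8
889: h=11 -> slot 11
947: h=1 -> slot 1
Table: [∅, 947, ∅, 990, 301, 890, 786, ∅, 90, ∅, ∅, 889, ∅]
Lookup 301: h=3, probe 3,4 → found at 4.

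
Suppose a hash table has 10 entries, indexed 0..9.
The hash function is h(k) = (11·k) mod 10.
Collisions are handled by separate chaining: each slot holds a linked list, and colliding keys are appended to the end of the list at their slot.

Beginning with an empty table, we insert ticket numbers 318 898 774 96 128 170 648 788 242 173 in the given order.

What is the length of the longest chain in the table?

Insert 318: h=8, bucket 8 empty -> new chain.
Insert 898: h=8, bucket 8 nonempty -> append to chain.
Insert 774: h=4, bucket 4 empty -> new chain.
Insert 96: h=6, bucket 6 empty -> new chain.
Insert 128: h=8, bucket 8 nonempty -> append to chain.
Insert 170: h=0, bucket 0 empty -> new chain.
Insert 648: h=8, bucket 8 nonempty -> append to chain.
Insert 788: h=8, bucket 8 nonempty -> append to chain.
Insert 242: h=2, bucket 2 empty -> new chain.
Insert 173: h=3, bucket 3 empty -> new chain.
Final buckets:
0: 170
1: ∅
2: 242
3: 173
4: 774
5: ∅
6: 96
7: ∅
8: 318 -> 898 -> 128 -> 648 -> 788
9: ∅

5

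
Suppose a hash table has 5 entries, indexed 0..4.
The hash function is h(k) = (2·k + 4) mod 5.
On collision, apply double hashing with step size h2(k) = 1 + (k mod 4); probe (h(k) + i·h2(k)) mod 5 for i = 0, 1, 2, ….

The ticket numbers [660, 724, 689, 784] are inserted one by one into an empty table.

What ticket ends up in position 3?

784

Insert 660: h=4, slot 4 empty => index 4.
Insert 724: h=2, slot 2 empty => index 2.
Insert 689: h=2, h2=2, slots 2,4 occupied => index 1.
Insert 784: h=2, h2=1, slot 2 occupied => index 3.
Table: [—, 689, 724, 784, 660]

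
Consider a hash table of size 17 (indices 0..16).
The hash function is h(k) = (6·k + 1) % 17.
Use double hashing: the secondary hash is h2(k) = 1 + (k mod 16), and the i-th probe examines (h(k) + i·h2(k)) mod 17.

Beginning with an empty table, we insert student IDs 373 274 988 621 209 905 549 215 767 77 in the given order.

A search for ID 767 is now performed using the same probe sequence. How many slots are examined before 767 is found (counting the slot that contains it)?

3

373: h=12 => slot 12
274: h=13 => slot 13
988: h=13, h2=13, probe 13,9 => slot 9
621: h=4 => slot 4
209: h=14 => slot 14
905: h=8 => slot 8
549: h=14, h2=6, probe 14,3 => slot 3
215: h=16 => slot 16
767: h=13, h2=16, probe 13,12,11 => slot 11
77: h=4, h2=14, probe 4,1 => slot 1
Table: [., 77, ., 549, 621, ., ., ., 905, 988, ., 767, 373, 274, 209, ., 215]
Lookup 767: h=13, h2=16, probe 13,12,11 → found at 11.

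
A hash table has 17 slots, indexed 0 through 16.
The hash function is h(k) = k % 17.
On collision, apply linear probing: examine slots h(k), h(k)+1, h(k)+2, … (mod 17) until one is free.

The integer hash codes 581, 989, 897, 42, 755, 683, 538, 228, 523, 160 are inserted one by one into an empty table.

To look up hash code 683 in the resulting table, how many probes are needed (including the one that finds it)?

581 hashes to 3; slot 3 is free => place at 3.
989 hashes to 3; 3 taken => place at 4.
897 hashes to 13; slot 13 is free => place at 13.
42 hashes to 8; slot 8 is free => place at 8.
755 hashes to 7; slot 7 is free => place at 7.
683 hashes to 3; 3,4 taken => place at 5.
538 hashes to 11; slot 11 is free => place at 11.
228 hashes to 7; 7,8 taken => place at 9.
523 hashes to 13; 13 taken => place at 14.
160 hashes to 7; 7,8,9 taken => place at 10.
Table: [., ., ., 581, 989, 683, ., 755, 42, 228, 160, 538, ., 897, 523, ., .]
Lookup 683: h=3, probe 3,4,5 → found at 5.

3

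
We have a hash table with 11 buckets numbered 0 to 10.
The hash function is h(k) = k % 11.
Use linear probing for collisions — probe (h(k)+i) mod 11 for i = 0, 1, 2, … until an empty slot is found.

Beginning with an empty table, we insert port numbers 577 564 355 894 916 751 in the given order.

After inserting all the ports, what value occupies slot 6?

Insert 577: h=5, slot 5 empty → index 5.
Insert 564: h=3, slot 3 empty → index 3.
Insert 355: h=3, slot 3 occupied → index 4.
Insert 894: h=3, slots 3,4,5 occupied → index 6.
Insert 916: h=3, slots 3,4,5,6 occupied → index 7.
Insert 751: h=3, slots 3,4,5,6,7 occupied → index 8.
Table: [., ., ., 564, 355, 577, 894, 916, 751, ., .]

894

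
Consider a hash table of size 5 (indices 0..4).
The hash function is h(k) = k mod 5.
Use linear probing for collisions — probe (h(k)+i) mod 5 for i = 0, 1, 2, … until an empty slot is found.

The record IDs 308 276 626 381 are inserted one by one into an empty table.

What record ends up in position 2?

626

308: h=3 → slot 3
276: h=1 → slot 1
626: h=1, probe 1,2 → slot 2
381: h=1, probe 1,2,3,4 → slot 4
Table: [., 276, 626, 308, 381]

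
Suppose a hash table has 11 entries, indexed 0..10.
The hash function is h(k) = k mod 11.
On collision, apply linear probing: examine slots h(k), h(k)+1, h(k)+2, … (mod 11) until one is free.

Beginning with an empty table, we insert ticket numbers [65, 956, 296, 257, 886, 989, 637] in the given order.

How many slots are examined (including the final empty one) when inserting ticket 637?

5

65 hashes to 10; slot 10 is free -> place at 10.
956 hashes to 10; 10 taken -> place at 0.
296 hashes to 10; 10,0 taken -> place at 1.
257 hashes to 4; slot 4 is free -> place at 4.
886 hashes to 6; slot 6 is free -> place at 6.
989 hashes to 10; 10,0,1 taken -> place at 2.
637 hashes to 10; 10,0,1,2 taken -> place at 3.
Table: [956, 296, 989, 637, 257, ., 886, ., ., ., 65]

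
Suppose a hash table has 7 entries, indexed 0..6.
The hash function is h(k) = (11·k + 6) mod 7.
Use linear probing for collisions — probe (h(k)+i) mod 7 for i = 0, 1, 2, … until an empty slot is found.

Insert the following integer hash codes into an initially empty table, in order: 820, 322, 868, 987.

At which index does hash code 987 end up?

1

Insert 820: h=3, slot 3 empty -> index 3.
Insert 322: h=6, slot 6 empty -> index 6.
Insert 868: h=6, slot 6 occupied -> index 0.
Insert 987: h=6, slots 6,0 occupied -> index 1.
Table: [868, 987, ., 820, ., ., 322]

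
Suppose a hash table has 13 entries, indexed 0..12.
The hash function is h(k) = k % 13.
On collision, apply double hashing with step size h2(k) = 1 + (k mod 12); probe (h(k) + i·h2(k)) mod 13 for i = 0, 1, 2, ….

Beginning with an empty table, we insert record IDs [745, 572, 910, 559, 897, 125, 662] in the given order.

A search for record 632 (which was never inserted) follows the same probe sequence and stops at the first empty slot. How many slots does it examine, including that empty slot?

4

Insert 745: h=4, slot 4 empty -> index 4.
Insert 572: h=0, slot 0 empty -> index 0.
Insert 910: h=0, h2=11, slot 0 occupied -> index 11.
Insert 559: h=0, h2=8, slot 0 occupied -> index 8.
Insert 897: h=0, h2=10, slot 0 occupied -> index 10.
Insert 125: h=8, h2=6, slot 8 occupied -> index 1.
Insert 662: h=12, slot 12 empty -> index 12.
Table: [572, 125, _, _, 745, _, _, _, 559, _, 897, 910, 662]
Lookup 632: h=8, h2=9, probe 8,4,0,9 → slot 9 empty, not found.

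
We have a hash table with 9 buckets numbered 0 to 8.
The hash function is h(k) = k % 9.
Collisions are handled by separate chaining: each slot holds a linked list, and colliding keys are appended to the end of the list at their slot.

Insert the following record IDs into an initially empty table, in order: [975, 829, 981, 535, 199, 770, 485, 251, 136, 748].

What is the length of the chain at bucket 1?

975 -> bucket 3
829 -> bucket 1
981 -> bucket 0
535 -> bucket 4
199 -> bucket 1 (collision)
770 -> bucket 5
485 -> bucket 8
251 -> bucket 8 (collision)
136 -> bucket 1 (collision)
748 -> bucket 1 (collision)
Final buckets:
0: 981
1: 829 -> 199 -> 136 -> 748
2: _
3: 975
4: 535
5: 770
6: _
7: _
8: 485 -> 251

4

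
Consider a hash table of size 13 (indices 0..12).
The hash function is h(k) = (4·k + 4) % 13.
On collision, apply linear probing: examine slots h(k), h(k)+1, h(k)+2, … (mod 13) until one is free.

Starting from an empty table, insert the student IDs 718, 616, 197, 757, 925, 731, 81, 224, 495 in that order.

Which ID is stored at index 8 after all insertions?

495

718 hashes to 3; slot 3 is free → place at 3.
616 hashes to 11; slot 11 is free → place at 11.
197 hashes to 12; slot 12 is free → place at 12.
757 hashes to 3; 3 taken → place at 4.
925 hashes to 12; 12 taken → place at 0.
731 hashes to 3; 3,4 taken → place at 5.
81 hashes to 3; 3,4,5 taken → place at 6.
224 hashes to 3; 3,4,5,6 taken → place at 7.
495 hashes to 8; slot 8 is free → place at 8.
Table: [925, ., ., 718, 757, 731, 81, 224, 495, ., ., 616, 197]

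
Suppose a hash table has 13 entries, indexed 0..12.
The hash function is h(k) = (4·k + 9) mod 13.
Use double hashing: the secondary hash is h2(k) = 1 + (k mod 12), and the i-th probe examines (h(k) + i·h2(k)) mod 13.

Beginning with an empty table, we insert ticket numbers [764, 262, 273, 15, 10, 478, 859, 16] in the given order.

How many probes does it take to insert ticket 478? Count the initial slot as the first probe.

764 hashes to 10; slot 10 is free -> place at 10.
262 hashes to 4; slot 4 is free -> place at 4.
273 hashes to 9; slot 9 is free -> place at 9.
15 hashes to 4, h2=4; 4 taken -> place at 8.
10 hashes to 10, h2=11; 10,8 taken -> place at 6.
478 hashes to 10, h2=11; 10,8,6,4 taken -> place at 2.
859 hashes to 0; slot 0 is free -> place at 0.
16 hashes to 8, h2=5; 8,0 taken -> place at 5.
Table: [859, _, 478, _, 262, 16, 10, _, 15, 273, 764, _, _]

5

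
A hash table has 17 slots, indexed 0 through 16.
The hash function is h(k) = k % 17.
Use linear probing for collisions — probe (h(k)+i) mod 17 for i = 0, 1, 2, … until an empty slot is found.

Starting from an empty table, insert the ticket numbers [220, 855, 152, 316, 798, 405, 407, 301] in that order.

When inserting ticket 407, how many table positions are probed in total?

4

220 hashes to 16; slot 16 is free => place at 16.
855 hashes to 5; slot 5 is free => place at 5.
152 hashes to 16; 16 taken => place at 0.
316 hashes to 10; slot 10 is free => place at 10.
798 hashes to 16; 16,0 taken => place at 1.
405 hashes to 14; slot 14 is free => place at 14.
407 hashes to 16; 16,0,1 taken => place at 2.
301 hashes to 12; slot 12 is free => place at 12.
Table: [152, 798, 407, ∅, ∅, 855, ∅, ∅, ∅, ∅, 316, ∅, 301, ∅, 405, ∅, 220]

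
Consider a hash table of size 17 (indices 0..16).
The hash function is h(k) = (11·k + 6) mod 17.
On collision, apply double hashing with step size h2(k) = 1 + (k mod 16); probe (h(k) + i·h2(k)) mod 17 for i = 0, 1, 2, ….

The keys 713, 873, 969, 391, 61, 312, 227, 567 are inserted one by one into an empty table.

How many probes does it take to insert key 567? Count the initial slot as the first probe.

3

713: h=12 -> slot 12
873: h=4 -> slot 4
969: h=6 -> slot 6
391: h=6, h2=8, probe 6,14 -> slot 14
61: h=14, h2=14, probe 14,11 -> slot 11
312: h=4, h2=9, probe 4,13 -> slot 13
227: h=4, h2=4, probe 4,8 -> slot 8
567: h=4, h2=8, probe 4,12,3 -> slot 3
Table: [-, -, -, 567, 873, -, 969, -, 227, -, -, 61, 713, 312, 391, -, -]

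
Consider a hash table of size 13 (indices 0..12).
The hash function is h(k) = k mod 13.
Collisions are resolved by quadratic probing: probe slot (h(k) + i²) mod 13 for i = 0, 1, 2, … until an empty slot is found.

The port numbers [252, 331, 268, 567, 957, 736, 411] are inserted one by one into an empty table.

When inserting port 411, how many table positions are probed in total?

252: h=5 -> slot 5
331: h=6 -> slot 6
268: h=8 -> slot 8
567: h=8, probe 8,9 -> slot 9
957: h=8, probe 8,9,12 -> slot 12
736: h=8, probe 8,9,12,4 -> slot 4
411: h=8, probe 8,9,12,4,11 -> slot 11
Table: [-, -, -, -, 736, 252, 331, -, 268, 567, -, 411, 957]

5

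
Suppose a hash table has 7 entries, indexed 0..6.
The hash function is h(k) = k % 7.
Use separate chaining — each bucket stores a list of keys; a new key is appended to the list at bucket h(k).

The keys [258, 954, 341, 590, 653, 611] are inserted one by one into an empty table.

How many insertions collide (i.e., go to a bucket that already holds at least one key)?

Insert 258: h=6, bucket 6 empty → new chain.
Insert 954: h=2, bucket 2 empty → new chain.
Insert 341: h=5, bucket 5 empty → new chain.
Insert 590: h=2, bucket 2 nonempty → append to chain.
Insert 653: h=2, bucket 2 nonempty → append to chain.
Insert 611: h=2, bucket 2 nonempty → append to chain.
Final buckets:
0: .
1: .
2: 954 -> 590 -> 653 -> 611
3: .
4: .
5: 341
6: 258

3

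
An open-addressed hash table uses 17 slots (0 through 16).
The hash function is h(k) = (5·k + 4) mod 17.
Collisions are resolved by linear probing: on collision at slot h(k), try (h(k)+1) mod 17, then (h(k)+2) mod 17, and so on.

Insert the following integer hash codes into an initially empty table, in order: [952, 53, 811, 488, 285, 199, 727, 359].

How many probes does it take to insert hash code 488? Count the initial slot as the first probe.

3

952: h=4 -> slot 4
53: h=14 -> slot 14
811: h=13 -> slot 13
488: h=13, probe 13,14,15 -> slot 15
285: h=1 -> slot 1
199: h=13, probe 13,14,15,16 -> slot 16
727: h=1, probe 1,2 -> slot 2
359: h=14, probe 14,15,16,0 -> slot 0
Table: [359, 285, 727, _, 952, _, _, _, _, _, _, _, _, 811, 53, 488, 199]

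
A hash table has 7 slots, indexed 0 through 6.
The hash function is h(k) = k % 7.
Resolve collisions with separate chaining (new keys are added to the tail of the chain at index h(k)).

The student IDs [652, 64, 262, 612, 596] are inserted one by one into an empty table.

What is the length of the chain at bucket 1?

652 -> bucket 1
64 -> bucket 1 (collision)
262 -> bucket 3
612 -> bucket 3 (collision)
596 -> bucket 1 (collision)
Final buckets:
0: _
1: 652 -> 64 -> 596
2: _
3: 262 -> 612
4: _
5: _
6: _

3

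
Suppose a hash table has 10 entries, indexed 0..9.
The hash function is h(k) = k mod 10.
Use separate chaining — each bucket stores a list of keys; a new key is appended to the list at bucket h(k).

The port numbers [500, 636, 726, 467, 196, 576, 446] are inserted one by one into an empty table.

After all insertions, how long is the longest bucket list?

Insert 500: h=0, bucket 0 empty → new chain.
Insert 636: h=6, bucket 6 empty → new chain.
Insert 726: h=6, bucket 6 nonempty → append to chain.
Insert 467: h=7, bucket 7 empty → new chain.
Insert 196: h=6, bucket 6 nonempty → append to chain.
Insert 576: h=6, bucket 6 nonempty → append to chain.
Insert 446: h=6, bucket 6 nonempty → append to chain.
Final buckets:
0: 500
1: —
2: —
3: —
4: —
5: —
6: 636 -> 726 -> 196 -> 576 -> 446
7: 467
8: —
9: —

5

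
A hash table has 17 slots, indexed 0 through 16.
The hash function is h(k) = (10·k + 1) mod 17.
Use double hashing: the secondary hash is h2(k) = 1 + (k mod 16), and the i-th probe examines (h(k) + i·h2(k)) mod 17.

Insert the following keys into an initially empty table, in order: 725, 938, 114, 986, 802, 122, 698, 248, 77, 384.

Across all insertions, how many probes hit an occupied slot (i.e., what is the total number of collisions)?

725: h=9 => slot 9
938: h=14 => slot 14
114: h=2 => slot 2
986: h=1 => slot 1
802: h=14, h2=3, probe 14,0 => slot 0
122: h=14, h2=11, probe 14,8 => slot 8
698: h=11 => slot 11
248: h=16 => slot 16
77: h=6 => slot 6
384: h=16, h2=1, probe 16,0,1,2,3 => slot 3
Table: [802, 986, 114, 384, —, —, 77, —, 122, 725, —, 698, —, —, 938, —, 248]

6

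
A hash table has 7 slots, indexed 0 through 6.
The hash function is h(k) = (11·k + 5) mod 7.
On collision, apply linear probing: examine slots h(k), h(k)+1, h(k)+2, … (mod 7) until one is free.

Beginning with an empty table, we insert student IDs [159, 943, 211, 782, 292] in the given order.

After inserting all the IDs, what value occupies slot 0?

Insert 159: h=4, slot 4 empty → index 4.
Insert 943: h=4, slot 4 occupied → index 5.
Insert 211: h=2, slot 2 empty → index 2.
Insert 782: h=4, slots 4,5 occupied → index 6.
Insert 292: h=4, slots 4,5,6 occupied → index 0.
Table: [292, ∅, 211, ∅, 159, 943, 782]

292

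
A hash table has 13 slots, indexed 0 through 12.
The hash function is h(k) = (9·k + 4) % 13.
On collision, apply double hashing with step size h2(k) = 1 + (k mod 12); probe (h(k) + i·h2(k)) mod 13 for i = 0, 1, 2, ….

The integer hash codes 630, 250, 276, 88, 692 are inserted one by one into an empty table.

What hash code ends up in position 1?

630: h=6 → slot 6
250: h=5 → slot 5
276: h=5, h2=1, probe 5,6,7 → slot 7
88: h=3 → slot 3
692: h=5, h2=9, probe 5,1 → slot 1
Table: [-, 692, -, 88, -, 250, 630, 276, -, -, -, -, -]

692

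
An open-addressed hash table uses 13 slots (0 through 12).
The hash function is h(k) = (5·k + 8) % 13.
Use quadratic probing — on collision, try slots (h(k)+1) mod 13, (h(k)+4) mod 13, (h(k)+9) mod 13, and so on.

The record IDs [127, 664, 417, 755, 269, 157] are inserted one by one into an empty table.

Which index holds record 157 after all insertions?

127 hashes to 6; slot 6 is free -> place at 6.
664 hashes to 0; slot 0 is free -> place at 0.
417 hashes to 0; 0 taken -> place at 1.
755 hashes to 0; 0,1 taken -> place at 4.
269 hashes to 1; 1 taken -> place at 2.
157 hashes to 0; 0,1,4 taken -> place at 9.
Table: [664, 417, 269, ., 755, ., 127, ., ., 157, ., ., .]

9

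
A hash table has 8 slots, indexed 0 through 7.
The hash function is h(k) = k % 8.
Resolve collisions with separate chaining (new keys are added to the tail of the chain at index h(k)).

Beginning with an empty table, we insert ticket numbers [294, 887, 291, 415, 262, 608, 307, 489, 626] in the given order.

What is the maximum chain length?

2

Insert 294: h=6, bucket 6 empty -> new chain.
Insert 887: h=7, bucket 7 empty -> new chain.
Insert 291: h=3, bucket 3 empty -> new chain.
Insert 415: h=7, bucket 7 nonempty -> append to chain.
Insert 262: h=6, bucket 6 nonempty -> append to chain.
Insert 608: h=0, bucket 0 empty -> new chain.
Insert 307: h=3, bucket 3 nonempty -> append to chain.
Insert 489: h=1, bucket 1 empty -> new chain.
Insert 626: h=2, bucket 2 empty -> new chain.
Final buckets:
0: 608
1: 489
2: 626
3: 291 -> 307
4: —
5: —
6: 294 -> 262
7: 887 -> 415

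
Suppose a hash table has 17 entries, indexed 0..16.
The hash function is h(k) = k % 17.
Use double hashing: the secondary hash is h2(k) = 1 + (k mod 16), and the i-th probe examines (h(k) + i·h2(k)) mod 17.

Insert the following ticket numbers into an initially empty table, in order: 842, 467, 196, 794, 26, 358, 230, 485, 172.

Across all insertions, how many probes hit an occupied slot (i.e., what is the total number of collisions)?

4

Insert 842: h=9, slot 9 empty → index 9.
Insert 467: h=8, slot 8 empty → index 8.
Insert 196: h=9, h2=5, slot 9 occupied → index 14.
Insert 794: h=12, slot 12 empty → index 12.
Insert 26: h=9, h2=11, slot 9 occupied → index 3.
Insert 358: h=1, slot 1 empty → index 1.
Insert 230: h=9, h2=7, slot 9 occupied → index 16.
Insert 485: h=9, h2=6, slot 9 occupied → index 15.
Insert 172: h=2, slot 2 empty → index 2.
Table: [∅, 358, 172, 26, ∅, ∅, ∅, ∅, 467, 842, ∅, ∅, 794, ∅, 196, 485, 230]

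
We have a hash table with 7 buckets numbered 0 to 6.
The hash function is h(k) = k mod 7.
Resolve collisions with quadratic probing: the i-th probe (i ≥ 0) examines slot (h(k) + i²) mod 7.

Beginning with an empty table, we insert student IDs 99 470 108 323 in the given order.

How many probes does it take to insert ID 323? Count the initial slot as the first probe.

3

Insert 99: h=1, slot 1 empty => index 1.
Insert 470: h=1, slot 1 occupied => index 2.
Insert 108: h=3, slot 3 empty => index 3.
Insert 323: h=1, slots 1,2 occupied => index 5.
Table: [., 99, 470, 108, ., 323, .]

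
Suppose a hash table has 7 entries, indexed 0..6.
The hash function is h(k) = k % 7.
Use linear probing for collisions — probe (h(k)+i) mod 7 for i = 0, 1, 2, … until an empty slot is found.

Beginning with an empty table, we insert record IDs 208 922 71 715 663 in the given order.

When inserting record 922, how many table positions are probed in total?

2

Insert 208: h=5, slot 5 empty => index 5.
Insert 922: h=5, slot 5 occupied => index 6.
Insert 71: h=1, slot 1 empty => index 1.
Insert 715: h=1, slot 1 occupied => index 2.
Insert 663: h=5, slots 5,6 occupied => index 0.
Table: [663, 71, 715, ∅, ∅, 208, 922]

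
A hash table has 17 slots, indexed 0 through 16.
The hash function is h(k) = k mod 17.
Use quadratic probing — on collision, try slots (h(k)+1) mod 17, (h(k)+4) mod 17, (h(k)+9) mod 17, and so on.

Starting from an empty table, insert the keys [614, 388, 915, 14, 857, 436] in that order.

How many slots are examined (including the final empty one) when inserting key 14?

3

614 hashes to 2; slot 2 is free → place at 2.
388 hashes to 14; slot 14 is free → place at 14.
915 hashes to 14; 14 taken → place at 15.
14 hashes to 14; 14,15 taken → place at 1.
857 hashes to 7; slot 7 is free → place at 7.
436 hashes to 11; slot 11 is free → place at 11.
Table: [—, 14, 614, —, —, —, —, 857, —, —, —, 436, —, —, 388, 915, —]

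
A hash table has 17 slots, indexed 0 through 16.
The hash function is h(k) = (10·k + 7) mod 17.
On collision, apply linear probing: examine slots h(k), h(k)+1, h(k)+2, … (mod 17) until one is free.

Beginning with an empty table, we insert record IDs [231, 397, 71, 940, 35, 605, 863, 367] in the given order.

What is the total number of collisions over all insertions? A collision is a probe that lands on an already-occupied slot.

231 hashes to 5; slot 5 is free → place at 5.
397 hashes to 16; slot 16 is free → place at 16.
71 hashes to 3; slot 3 is free → place at 3.
940 hashes to 6; slot 6 is free → place at 6.
35 hashes to 0; slot 0 is free → place at 0.
605 hashes to 5; 5,6 taken → place at 7.
863 hashes to 1; slot 1 is free → place at 1.
367 hashes to 5; 5,6,7 taken → place at 8.
Table: [35, 863, —, 71, —, 231, 940, 605, 367, —, —, —, —, —, —, —, 397]

5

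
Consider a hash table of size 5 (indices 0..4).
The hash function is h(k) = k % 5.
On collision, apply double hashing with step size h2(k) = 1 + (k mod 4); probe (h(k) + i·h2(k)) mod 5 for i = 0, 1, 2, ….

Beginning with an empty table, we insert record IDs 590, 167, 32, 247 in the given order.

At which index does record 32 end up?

Insert 590: h=0, slot 0 empty -> index 0.
Insert 167: h=2, slot 2 empty -> index 2.
Insert 32: h=2, h2=1, slot 2 occupied -> index 3.
Insert 247: h=2, h2=4, slot 2 occupied -> index 1.
Table: [590, 247, 167, 32, -]

3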